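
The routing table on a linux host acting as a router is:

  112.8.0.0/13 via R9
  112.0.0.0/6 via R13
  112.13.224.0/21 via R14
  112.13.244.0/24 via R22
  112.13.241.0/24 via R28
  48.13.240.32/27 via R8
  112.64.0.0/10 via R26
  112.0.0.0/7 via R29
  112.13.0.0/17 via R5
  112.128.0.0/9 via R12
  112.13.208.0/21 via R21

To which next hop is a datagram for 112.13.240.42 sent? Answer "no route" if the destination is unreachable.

Routes whose prefix contains 112.13.240.42:
  112.0.0.0/6 (112.0.0.0 - 115.255.255.255) -> R13
  112.0.0.0/7 (112.0.0.0 - 113.255.255.255) -> R29
  112.8.0.0/13 (112.8.0.0 - 112.15.255.255) -> R9
More-specific entries that do NOT match:
  48.13.240.32/27 (48.13.240.32 - 48.13.240.63) does not contain 112.13.240.42
  112.13.244.0/24 (112.13.244.0 - 112.13.244.255) does not contain 112.13.240.42
  112.13.241.0/24 (112.13.241.0 - 112.13.241.255) does not contain 112.13.240.42
  112.13.224.0/21 (112.13.224.0 - 112.13.231.255) does not contain 112.13.240.42
  112.13.208.0/21 (112.13.208.0 - 112.13.215.255) does not contain 112.13.240.42
  112.13.0.0/17 (112.13.0.0 - 112.13.127.255) does not contain 112.13.240.42
Longest matching prefix is /13 -> next hop R9.

R9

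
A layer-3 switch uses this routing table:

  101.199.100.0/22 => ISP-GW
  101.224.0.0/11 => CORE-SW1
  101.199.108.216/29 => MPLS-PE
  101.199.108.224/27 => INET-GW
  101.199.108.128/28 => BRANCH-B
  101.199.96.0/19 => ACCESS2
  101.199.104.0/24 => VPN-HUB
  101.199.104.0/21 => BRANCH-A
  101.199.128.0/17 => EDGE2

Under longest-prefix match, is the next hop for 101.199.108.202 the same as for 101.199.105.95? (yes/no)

101.199.108.202: longest match 101.199.104.0/21 -> BRANCH-A
101.199.105.95: longest match 101.199.104.0/21 -> BRANCH-A

yes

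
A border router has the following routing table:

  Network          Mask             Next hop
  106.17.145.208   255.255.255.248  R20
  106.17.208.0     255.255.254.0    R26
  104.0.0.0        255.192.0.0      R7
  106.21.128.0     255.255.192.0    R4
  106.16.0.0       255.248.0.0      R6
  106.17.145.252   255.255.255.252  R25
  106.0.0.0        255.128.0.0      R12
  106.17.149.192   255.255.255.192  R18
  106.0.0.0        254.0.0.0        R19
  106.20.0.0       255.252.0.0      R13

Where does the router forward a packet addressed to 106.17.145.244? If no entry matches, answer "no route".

R6

Routes whose prefix contains 106.17.145.244:
  106.0.0.0/7 (106.0.0.0 - 107.255.255.255) -> R19
  106.0.0.0/9 (106.0.0.0 - 106.127.255.255) -> R12
  106.16.0.0/13 (106.16.0.0 - 106.23.255.255) -> R6
More-specific entries that do NOT match:
  106.17.145.252/30 (106.17.145.252 - 106.17.145.255) does not contain 106.17.145.244
  106.17.145.208/29 (106.17.145.208 - 106.17.145.215) does not contain 106.17.145.244
  106.17.149.192/26 (106.17.149.192 - 106.17.149.255) does not contain 106.17.145.244
  106.17.208.0/23 (106.17.208.0 - 106.17.209.255) does not contain 106.17.145.244
  106.21.128.0/18 (106.21.128.0 - 106.21.191.255) does not contain 106.17.145.244
  106.20.0.0/14 (106.20.0.0 - 106.23.255.255) does not contain 106.17.145.244
Longest matching prefix is /13 -> next hop R6.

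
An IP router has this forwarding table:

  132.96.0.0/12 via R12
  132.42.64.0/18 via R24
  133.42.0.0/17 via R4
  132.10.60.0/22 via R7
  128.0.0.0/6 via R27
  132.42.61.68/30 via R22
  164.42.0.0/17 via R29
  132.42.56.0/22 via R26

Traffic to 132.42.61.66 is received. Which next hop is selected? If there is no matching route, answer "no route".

no route

No entry's prefix contains 132.42.61.66; there is no default route.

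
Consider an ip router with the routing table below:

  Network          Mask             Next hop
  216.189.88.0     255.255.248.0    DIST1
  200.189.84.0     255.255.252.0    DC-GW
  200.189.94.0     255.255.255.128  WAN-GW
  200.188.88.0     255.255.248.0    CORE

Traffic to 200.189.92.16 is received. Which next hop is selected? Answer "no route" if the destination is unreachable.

no route

No entry's prefix contains 200.189.92.16; there is no default route.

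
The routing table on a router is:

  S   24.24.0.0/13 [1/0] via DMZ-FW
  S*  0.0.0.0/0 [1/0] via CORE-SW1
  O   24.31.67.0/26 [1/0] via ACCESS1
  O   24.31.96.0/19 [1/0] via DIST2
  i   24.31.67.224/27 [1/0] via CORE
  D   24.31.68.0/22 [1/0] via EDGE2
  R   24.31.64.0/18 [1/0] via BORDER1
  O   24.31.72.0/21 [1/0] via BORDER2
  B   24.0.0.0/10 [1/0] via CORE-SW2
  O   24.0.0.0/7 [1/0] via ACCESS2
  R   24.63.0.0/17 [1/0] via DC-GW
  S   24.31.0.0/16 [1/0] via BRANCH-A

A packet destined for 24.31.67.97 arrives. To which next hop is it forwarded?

Routes whose prefix contains 24.31.67.97:
  0.0.0.0/0 (default, matches everything) -> CORE-SW1
  24.0.0.0/7 (24.0.0.0 - 25.255.255.255) -> ACCESS2
  24.0.0.0/10 (24.0.0.0 - 24.63.255.255) -> CORE-SW2
  24.24.0.0/13 (24.24.0.0 - 24.31.255.255) -> DMZ-FW
  24.31.0.0/16 (24.31.0.0 - 24.31.255.255) -> BRANCH-A
  24.31.64.0/18 (24.31.64.0 - 24.31.127.255) -> BORDER1
More-specific entries that do NOT match:
  24.31.67.224/27 (24.31.67.224 - 24.31.67.255) does not contain 24.31.67.97
  24.31.67.0/26 (24.31.67.0 - 24.31.67.63) does not contain 24.31.67.97
  24.31.68.0/22 (24.31.68.0 - 24.31.71.255) does not contain 24.31.67.97
  24.31.72.0/21 (24.31.72.0 - 24.31.79.255) does not contain 24.31.67.97
  24.31.96.0/19 (24.31.96.0 - 24.31.127.255) does not contain 24.31.67.97
Longest matching prefix is /18 -> next hop BORDER1.

BORDER1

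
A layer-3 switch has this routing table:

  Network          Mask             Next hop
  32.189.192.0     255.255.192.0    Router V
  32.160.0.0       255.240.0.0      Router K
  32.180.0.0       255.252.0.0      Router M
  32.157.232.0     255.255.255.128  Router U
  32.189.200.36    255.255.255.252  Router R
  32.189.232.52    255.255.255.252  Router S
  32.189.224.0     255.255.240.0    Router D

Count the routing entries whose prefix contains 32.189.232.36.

Prefixes containing 32.189.232.36:
  32.189.192.0/18 (32.189.192.0 - 32.189.255.255)
  32.189.224.0/20 (32.189.224.0 - 32.189.239.255)
Total matching entries: 2.

2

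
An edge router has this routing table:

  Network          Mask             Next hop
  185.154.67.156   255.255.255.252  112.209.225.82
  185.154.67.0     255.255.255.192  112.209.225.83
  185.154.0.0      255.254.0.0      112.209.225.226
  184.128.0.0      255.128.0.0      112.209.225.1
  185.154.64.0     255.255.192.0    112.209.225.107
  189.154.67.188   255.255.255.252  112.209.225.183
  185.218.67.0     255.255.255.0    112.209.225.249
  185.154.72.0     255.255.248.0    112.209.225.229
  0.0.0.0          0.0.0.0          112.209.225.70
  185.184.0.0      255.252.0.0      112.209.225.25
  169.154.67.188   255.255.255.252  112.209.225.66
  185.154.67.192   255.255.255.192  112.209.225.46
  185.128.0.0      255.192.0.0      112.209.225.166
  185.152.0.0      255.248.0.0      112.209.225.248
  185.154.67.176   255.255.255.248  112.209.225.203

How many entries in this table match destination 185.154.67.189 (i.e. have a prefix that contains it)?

Prefixes containing 185.154.67.189:
  0.0.0.0/0 (default, matches everything)
  185.128.0.0/10 (185.128.0.0 - 185.191.255.255)
  185.152.0.0/13 (185.152.0.0 - 185.159.255.255)
  185.154.0.0/15 (185.154.0.0 - 185.155.255.255)
  185.154.64.0/18 (185.154.64.0 - 185.154.127.255)
Total matching entries: 5.

5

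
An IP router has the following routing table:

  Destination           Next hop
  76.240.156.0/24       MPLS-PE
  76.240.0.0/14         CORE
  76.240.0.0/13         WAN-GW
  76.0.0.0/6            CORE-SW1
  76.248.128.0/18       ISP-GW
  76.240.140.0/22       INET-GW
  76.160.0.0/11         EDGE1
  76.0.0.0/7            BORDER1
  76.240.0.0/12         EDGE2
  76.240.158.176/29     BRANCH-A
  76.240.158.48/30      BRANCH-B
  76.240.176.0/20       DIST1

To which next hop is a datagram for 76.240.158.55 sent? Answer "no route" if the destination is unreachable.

CORE

Routes whose prefix contains 76.240.158.55:
  76.0.0.0/6 (76.0.0.0 - 79.255.255.255) -> CORE-SW1
  76.0.0.0/7 (76.0.0.0 - 77.255.255.255) -> BORDER1
  76.240.0.0/12 (76.240.0.0 - 76.255.255.255) -> EDGE2
  76.240.0.0/13 (76.240.0.0 - 76.247.255.255) -> WAN-GW
  76.240.0.0/14 (76.240.0.0 - 76.243.255.255) -> CORE
More-specific entries that do NOT match:
  76.240.158.48/30 (76.240.158.48 - 76.240.158.51) does not contain 76.240.158.55
  76.240.158.176/29 (76.240.158.176 - 76.240.158.183) does not contain 76.240.158.55
  76.240.156.0/24 (76.240.156.0 - 76.240.156.255) does not contain 76.240.158.55
  76.240.140.0/22 (76.240.140.0 - 76.240.143.255) does not contain 76.240.158.55
  76.240.176.0/20 (76.240.176.0 - 76.240.191.255) does not contain 76.240.158.55
  76.248.128.0/18 (76.248.128.0 - 76.248.191.255) does not contain 76.240.158.55
Longest matching prefix is /14 -> next hop CORE.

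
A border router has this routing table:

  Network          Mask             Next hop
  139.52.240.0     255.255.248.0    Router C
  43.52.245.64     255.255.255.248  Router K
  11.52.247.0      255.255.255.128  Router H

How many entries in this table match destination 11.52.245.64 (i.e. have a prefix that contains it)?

No listed prefix contains 11.52.245.64.
Total matching entries: 0.

0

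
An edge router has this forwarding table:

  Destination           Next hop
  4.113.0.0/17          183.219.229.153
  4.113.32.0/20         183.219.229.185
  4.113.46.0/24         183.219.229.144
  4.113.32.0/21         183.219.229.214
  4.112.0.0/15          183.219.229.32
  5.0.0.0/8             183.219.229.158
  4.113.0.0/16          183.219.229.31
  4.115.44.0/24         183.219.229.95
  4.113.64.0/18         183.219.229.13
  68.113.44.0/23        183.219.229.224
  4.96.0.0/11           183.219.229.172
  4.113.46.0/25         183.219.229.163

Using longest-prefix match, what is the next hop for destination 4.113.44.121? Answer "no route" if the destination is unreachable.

Routes whose prefix contains 4.113.44.121:
  4.96.0.0/11 (4.96.0.0 - 4.127.255.255) -> 183.219.229.172
  4.112.0.0/15 (4.112.0.0 - 4.113.255.255) -> 183.219.229.32
  4.113.0.0/16 (4.113.0.0 - 4.113.255.255) -> 183.219.229.31
  4.113.0.0/17 (4.113.0.0 - 4.113.127.255) -> 183.219.229.153
  4.113.32.0/20 (4.113.32.0 - 4.113.47.255) -> 183.219.229.185
More-specific entries that do NOT match:
  4.113.46.0/25 (4.113.46.0 - 4.113.46.127) does not contain 4.113.44.121
  4.113.46.0/24 (4.113.46.0 - 4.113.46.255) does not contain 4.113.44.121
  4.115.44.0/24 (4.115.44.0 - 4.115.44.255) does not contain 4.113.44.121
  68.113.44.0/23 (68.113.44.0 - 68.113.45.255) does not contain 4.113.44.121
  4.113.32.0/21 (4.113.32.0 - 4.113.39.255) does not contain 4.113.44.121
Longest matching prefix is /20 -> next hop 183.219.229.185.

183.219.229.185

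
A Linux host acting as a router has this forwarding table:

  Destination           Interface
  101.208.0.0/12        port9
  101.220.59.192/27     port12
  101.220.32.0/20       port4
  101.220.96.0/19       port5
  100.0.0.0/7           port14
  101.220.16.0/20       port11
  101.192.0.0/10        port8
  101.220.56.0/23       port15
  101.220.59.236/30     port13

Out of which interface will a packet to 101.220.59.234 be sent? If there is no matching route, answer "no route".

Routes whose prefix contains 101.220.59.234:
  100.0.0.0/7 (100.0.0.0 - 101.255.255.255) -> port14
  101.192.0.0/10 (101.192.0.0 - 101.255.255.255) -> port8
  101.208.0.0/12 (101.208.0.0 - 101.223.255.255) -> port9
More-specific entries that do NOT match:
  101.220.59.236/30 (101.220.59.236 - 101.220.59.239) does not contain 101.220.59.234
  101.220.59.192/27 (101.220.59.192 - 101.220.59.223) does not contain 101.220.59.234
  101.220.56.0/23 (101.220.56.0 - 101.220.57.255) does not contain 101.220.59.234
  101.220.32.0/20 (101.220.32.0 - 101.220.47.255) does not contain 101.220.59.234
  101.220.16.0/20 (101.220.16.0 - 101.220.31.255) does not contain 101.220.59.234
  101.220.96.0/19 (101.220.96.0 - 101.220.127.255) does not contain 101.220.59.234
Longest matching prefix is /12 -> interface port9.

port9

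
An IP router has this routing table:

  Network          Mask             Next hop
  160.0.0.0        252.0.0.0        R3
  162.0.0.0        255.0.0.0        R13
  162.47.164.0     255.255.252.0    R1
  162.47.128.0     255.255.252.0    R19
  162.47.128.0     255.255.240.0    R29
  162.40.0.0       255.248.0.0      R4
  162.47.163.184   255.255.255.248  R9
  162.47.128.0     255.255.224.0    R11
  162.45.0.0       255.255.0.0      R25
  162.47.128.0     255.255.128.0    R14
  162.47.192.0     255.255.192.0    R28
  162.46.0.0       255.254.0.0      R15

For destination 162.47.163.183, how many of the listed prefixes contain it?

5

Prefixes containing 162.47.163.183:
  160.0.0.0/6 (160.0.0.0 - 163.255.255.255)
  162.0.0.0/8 (162.0.0.0 - 162.255.255.255)
  162.40.0.0/13 (162.40.0.0 - 162.47.255.255)
  162.46.0.0/15 (162.46.0.0 - 162.47.255.255)
  162.47.128.0/17 (162.47.128.0 - 162.47.255.255)
Total matching entries: 5.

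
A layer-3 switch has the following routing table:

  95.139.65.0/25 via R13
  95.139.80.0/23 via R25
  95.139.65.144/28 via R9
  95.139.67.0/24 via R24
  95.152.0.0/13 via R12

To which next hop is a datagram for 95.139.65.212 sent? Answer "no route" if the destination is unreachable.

No entry's prefix contains 95.139.65.212; there is no default route.

no route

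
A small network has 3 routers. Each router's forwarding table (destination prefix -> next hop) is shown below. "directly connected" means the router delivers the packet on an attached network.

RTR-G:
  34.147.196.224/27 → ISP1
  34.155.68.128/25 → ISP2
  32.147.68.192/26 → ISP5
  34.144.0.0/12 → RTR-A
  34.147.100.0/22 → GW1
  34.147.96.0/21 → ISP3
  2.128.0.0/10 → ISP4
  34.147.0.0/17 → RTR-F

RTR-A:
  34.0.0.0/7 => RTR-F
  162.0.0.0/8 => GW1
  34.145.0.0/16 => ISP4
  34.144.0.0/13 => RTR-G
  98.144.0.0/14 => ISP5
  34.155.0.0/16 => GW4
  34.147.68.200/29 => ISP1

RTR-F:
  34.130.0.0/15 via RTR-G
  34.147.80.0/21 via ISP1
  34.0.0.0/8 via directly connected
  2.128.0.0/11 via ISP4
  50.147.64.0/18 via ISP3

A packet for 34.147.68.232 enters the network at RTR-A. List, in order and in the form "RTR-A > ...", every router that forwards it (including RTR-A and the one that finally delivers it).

RTR-A > RTR-G > RTR-F

At RTR-A: longest match for 34.147.68.232 is 34.144.0.0/13 -> RTR-G
At RTR-G: longest match for 34.147.68.232 is 34.147.0.0/17 -> RTR-F
At RTR-F: longest match for 34.147.68.232 is 34.0.0.0/8 -> directly connected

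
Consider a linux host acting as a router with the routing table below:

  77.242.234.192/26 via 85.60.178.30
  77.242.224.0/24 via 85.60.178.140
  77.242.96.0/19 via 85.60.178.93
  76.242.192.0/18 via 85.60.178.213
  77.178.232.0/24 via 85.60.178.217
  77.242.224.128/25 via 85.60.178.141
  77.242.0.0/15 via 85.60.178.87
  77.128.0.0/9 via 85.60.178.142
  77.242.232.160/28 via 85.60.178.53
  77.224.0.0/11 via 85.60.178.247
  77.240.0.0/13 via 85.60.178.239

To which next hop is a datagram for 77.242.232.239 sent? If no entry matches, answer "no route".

85.60.178.87

Routes whose prefix contains 77.242.232.239:
  77.128.0.0/9 (77.128.0.0 - 77.255.255.255) -> 85.60.178.142
  77.224.0.0/11 (77.224.0.0 - 77.255.255.255) -> 85.60.178.247
  77.240.0.0/13 (77.240.0.0 - 77.247.255.255) -> 85.60.178.239
  77.242.0.0/15 (77.242.0.0 - 77.243.255.255) -> 85.60.178.87
More-specific entries that do NOT match:
  77.242.232.160/28 (77.242.232.160 - 77.242.232.175) does not contain 77.242.232.239
  77.242.234.192/26 (77.242.234.192 - 77.242.234.255) does not contain 77.242.232.239
  77.242.224.128/25 (77.242.224.128 - 77.242.224.255) does not contain 77.242.232.239
  77.242.224.0/24 (77.242.224.0 - 77.242.224.255) does not contain 77.242.232.239
  77.178.232.0/24 (77.178.232.0 - 77.178.232.255) does not contain 77.242.232.239
  77.242.96.0/19 (77.242.96.0 - 77.242.127.255) does not contain 77.242.232.239
  76.242.192.0/18 (76.242.192.0 - 76.242.255.255) does not contain 77.242.232.239
Longest matching prefix is /15 -> next hop 85.60.178.87.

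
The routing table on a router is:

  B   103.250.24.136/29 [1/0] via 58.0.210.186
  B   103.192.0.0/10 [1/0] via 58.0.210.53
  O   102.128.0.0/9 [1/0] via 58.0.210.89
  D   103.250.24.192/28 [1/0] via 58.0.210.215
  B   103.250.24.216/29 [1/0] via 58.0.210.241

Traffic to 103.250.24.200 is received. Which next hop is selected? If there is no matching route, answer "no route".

Routes whose prefix contains 103.250.24.200:
  103.192.0.0/10 (103.192.0.0 - 103.255.255.255) -> 58.0.210.53
  103.250.24.192/28 (103.250.24.192 - 103.250.24.207) -> 58.0.210.215
More-specific entries that do NOT match:
  103.250.24.136/29 (103.250.24.136 - 103.250.24.143) does not contain 103.250.24.200
  103.250.24.216/29 (103.250.24.216 - 103.250.24.223) does not contain 103.250.24.200
Longest matching prefix is /28 -> next hop 58.0.210.215.

58.0.210.215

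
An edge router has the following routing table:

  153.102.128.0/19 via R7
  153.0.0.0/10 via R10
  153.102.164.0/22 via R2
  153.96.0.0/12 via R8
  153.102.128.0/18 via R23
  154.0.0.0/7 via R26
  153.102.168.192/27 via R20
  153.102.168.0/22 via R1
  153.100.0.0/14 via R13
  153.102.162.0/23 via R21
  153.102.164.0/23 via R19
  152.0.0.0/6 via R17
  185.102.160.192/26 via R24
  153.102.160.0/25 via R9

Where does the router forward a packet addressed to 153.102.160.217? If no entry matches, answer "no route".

Routes whose prefix contains 153.102.160.217:
  152.0.0.0/6 (152.0.0.0 - 155.255.255.255) -> R17
  153.96.0.0/12 (153.96.0.0 - 153.111.255.255) -> R8
  153.100.0.0/14 (153.100.0.0 - 153.103.255.255) -> R13
  153.102.128.0/18 (153.102.128.0 - 153.102.191.255) -> R23
More-specific entries that do NOT match:
  153.102.168.192/27 (153.102.168.192 - 153.102.168.223) does not contain 153.102.160.217
  185.102.160.192/26 (185.102.160.192 - 185.102.160.255) does not contain 153.102.160.217
  153.102.160.0/25 (153.102.160.0 - 153.102.160.127) does not contain 153.102.160.217
  153.102.162.0/23 (153.102.162.0 - 153.102.163.255) does not contain 153.102.160.217
  153.102.164.0/23 (153.102.164.0 - 153.102.165.255) does not contain 153.102.160.217
  153.102.164.0/22 (153.102.164.0 - 153.102.167.255) does not contain 153.102.160.217
  153.102.168.0/22 (153.102.168.0 - 153.102.171.255) does not contain 153.102.160.217
  153.102.128.0/19 (153.102.128.0 - 153.102.159.255) does not contain 153.102.160.217
Longest matching prefix is /18 -> next hop R23.

R23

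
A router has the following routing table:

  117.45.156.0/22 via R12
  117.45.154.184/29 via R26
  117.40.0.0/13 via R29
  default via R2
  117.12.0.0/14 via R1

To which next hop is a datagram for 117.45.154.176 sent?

R29

Routes whose prefix contains 117.45.154.176:
  0.0.0.0/0 (default, matches everything) -> R2
  117.40.0.0/13 (117.40.0.0 - 117.47.255.255) -> R29
More-specific entries that do NOT match:
  117.45.154.184/29 (117.45.154.184 - 117.45.154.191) does not contain 117.45.154.176
  117.45.156.0/22 (117.45.156.0 - 117.45.159.255) does not contain 117.45.154.176
  117.12.0.0/14 (117.12.0.0 - 117.15.255.255) does not contain 117.45.154.176
Longest matching prefix is /13 -> next hop R29.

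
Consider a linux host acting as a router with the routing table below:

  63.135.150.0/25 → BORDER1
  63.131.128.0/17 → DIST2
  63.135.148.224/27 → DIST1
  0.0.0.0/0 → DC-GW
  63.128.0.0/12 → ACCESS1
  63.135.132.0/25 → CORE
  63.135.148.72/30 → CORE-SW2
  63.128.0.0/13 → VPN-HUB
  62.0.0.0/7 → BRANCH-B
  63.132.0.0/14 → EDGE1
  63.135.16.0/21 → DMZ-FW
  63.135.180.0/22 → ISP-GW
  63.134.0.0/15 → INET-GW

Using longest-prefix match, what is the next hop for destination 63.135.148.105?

INET-GW

Routes whose prefix contains 63.135.148.105:
  0.0.0.0/0 (default, matches everything) -> DC-GW
  62.0.0.0/7 (62.0.0.0 - 63.255.255.255) -> BRANCH-B
  63.128.0.0/12 (63.128.0.0 - 63.143.255.255) -> ACCESS1
  63.128.0.0/13 (63.128.0.0 - 63.135.255.255) -> VPN-HUB
  63.132.0.0/14 (63.132.0.0 - 63.135.255.255) -> EDGE1
  63.134.0.0/15 (63.134.0.0 - 63.135.255.255) -> INET-GW
More-specific entries that do NOT match:
  63.135.148.72/30 (63.135.148.72 - 63.135.148.75) does not contain 63.135.148.105
  63.135.148.224/27 (63.135.148.224 - 63.135.148.255) does not contain 63.135.148.105
  63.135.150.0/25 (63.135.150.0 - 63.135.150.127) does not contain 63.135.148.105
  63.135.132.0/25 (63.135.132.0 - 63.135.132.127) does not contain 63.135.148.105
  63.135.180.0/22 (63.135.180.0 - 63.135.183.255) does not contain 63.135.148.105
  63.135.16.0/21 (63.135.16.0 - 63.135.23.255) does not contain 63.135.148.105
  63.131.128.0/17 (63.131.128.0 - 63.131.255.255) does not contain 63.135.148.105
Longest matching prefix is /15 -> next hop INET-GW.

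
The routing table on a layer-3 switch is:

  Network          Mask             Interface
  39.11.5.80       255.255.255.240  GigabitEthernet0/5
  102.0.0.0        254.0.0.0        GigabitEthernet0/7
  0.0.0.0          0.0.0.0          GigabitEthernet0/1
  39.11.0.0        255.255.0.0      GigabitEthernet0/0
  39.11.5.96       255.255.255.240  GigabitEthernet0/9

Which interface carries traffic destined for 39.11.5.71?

Routes whose prefix contains 39.11.5.71:
  0.0.0.0/0 (default, matches everything) -> GigabitEthernet0/1
  39.11.0.0/16 (39.11.0.0 - 39.11.255.255) -> GigabitEthernet0/0
More-specific entries that do NOT match:
  39.11.5.80/28 (39.11.5.80 - 39.11.5.95) does not contain 39.11.5.71
  39.11.5.96/28 (39.11.5.96 - 39.11.5.111) does not contain 39.11.5.71
Longest matching prefix is /16 -> interface GigabitEthernet0/0.

GigabitEthernet0/0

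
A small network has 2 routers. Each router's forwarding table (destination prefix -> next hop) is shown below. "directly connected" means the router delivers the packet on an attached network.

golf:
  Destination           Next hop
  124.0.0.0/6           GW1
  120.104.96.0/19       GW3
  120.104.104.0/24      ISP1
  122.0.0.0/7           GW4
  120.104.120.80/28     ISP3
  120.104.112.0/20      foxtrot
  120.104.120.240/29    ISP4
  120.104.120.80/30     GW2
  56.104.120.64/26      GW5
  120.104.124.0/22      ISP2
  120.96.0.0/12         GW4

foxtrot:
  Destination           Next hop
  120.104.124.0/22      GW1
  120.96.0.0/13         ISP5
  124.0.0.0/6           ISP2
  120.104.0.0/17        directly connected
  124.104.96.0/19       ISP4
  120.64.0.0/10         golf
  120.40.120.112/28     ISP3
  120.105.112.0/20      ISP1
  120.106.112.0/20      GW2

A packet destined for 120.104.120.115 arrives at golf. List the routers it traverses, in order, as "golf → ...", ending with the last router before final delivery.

At golf: longest match for 120.104.120.115 is 120.104.112.0/20 -> foxtrot
At foxtrot: longest match for 120.104.120.115 is 120.104.0.0/17 -> directly connected

golf → foxtrot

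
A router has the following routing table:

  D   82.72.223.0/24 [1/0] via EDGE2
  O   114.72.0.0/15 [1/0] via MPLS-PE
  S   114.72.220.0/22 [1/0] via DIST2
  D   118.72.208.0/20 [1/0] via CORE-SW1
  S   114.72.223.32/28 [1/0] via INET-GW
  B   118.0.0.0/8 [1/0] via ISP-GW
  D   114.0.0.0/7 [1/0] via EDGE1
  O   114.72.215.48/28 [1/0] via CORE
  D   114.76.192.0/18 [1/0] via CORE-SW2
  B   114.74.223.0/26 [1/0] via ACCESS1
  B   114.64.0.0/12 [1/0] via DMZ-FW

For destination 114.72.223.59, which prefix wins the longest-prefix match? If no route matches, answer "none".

Entries matching 114.72.223.59:
  114.0.0.0/7 (114.0.0.0 - 115.255.255.255)
  114.64.0.0/12 (114.64.0.0 - 114.79.255.255)
  114.72.0.0/15 (114.72.0.0 - 114.73.255.255)
  114.72.220.0/22 (114.72.220.0 - 114.72.223.255)
Most specific is 114.72.220.0/22.

114.72.220.0/22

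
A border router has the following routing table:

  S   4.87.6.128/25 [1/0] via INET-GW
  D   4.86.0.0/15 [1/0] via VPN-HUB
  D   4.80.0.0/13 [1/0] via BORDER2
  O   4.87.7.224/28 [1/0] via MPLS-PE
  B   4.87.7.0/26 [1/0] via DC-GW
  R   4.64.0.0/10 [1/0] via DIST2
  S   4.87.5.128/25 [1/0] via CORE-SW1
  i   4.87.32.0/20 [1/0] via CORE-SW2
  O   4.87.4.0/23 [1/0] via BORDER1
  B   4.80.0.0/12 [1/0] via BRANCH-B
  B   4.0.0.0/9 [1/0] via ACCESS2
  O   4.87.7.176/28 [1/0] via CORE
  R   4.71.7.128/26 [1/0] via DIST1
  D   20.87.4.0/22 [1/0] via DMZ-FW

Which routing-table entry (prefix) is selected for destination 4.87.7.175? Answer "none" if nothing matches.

4.86.0.0/15

Entries matching 4.87.7.175:
  4.0.0.0/9 (4.0.0.0 - 4.127.255.255)
  4.64.0.0/10 (4.64.0.0 - 4.127.255.255)
  4.80.0.0/12 (4.80.0.0 - 4.95.255.255)
  4.80.0.0/13 (4.80.0.0 - 4.87.255.255)
  4.86.0.0/15 (4.86.0.0 - 4.87.255.255)
Most specific is 4.86.0.0/15.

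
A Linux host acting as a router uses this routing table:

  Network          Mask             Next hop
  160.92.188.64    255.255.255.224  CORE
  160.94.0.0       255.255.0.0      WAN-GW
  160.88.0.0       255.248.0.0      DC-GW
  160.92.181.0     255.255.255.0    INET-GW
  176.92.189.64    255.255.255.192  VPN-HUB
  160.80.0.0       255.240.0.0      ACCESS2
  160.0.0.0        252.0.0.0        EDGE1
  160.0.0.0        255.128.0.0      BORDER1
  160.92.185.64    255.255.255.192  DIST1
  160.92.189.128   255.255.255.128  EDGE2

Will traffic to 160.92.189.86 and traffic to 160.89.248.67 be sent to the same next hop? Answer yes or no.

yes

160.92.189.86: longest match 160.88.0.0/13 -> DC-GW
160.89.248.67: longest match 160.88.0.0/13 -> DC-GW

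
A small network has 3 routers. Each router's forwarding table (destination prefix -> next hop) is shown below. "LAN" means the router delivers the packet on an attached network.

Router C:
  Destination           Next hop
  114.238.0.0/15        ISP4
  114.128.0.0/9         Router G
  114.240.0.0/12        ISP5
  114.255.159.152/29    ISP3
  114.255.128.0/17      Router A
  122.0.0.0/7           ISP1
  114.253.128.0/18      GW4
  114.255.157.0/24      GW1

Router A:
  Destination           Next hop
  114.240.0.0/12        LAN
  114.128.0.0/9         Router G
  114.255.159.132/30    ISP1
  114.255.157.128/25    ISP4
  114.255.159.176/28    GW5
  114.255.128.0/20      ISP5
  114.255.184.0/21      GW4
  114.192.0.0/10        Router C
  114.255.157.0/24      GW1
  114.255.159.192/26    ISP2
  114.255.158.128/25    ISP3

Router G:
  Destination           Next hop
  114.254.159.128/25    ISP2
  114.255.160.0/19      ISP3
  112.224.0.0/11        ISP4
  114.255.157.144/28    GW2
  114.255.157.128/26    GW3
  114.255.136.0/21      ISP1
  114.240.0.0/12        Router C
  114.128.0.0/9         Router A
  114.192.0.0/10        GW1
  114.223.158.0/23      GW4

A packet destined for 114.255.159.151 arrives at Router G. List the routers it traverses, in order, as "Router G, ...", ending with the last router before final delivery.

Router G, Router C, Router A

At Router G: longest match for 114.255.159.151 is 114.240.0.0/12 -> Router C
At Router C: longest match for 114.255.159.151 is 114.255.128.0/17 -> Router A
At Router A: longest match for 114.255.159.151 is 114.240.0.0/12 -> LAN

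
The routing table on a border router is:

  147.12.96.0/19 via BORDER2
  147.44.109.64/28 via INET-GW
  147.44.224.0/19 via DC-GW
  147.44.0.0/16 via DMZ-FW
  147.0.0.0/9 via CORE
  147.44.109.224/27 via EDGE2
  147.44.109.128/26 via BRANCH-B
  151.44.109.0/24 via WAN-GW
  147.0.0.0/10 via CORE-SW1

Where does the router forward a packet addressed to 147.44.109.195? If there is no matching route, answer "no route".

Routes whose prefix contains 147.44.109.195:
  147.0.0.0/9 (147.0.0.0 - 147.127.255.255) -> CORE
  147.0.0.0/10 (147.0.0.0 - 147.63.255.255) -> CORE-SW1
  147.44.0.0/16 (147.44.0.0 - 147.44.255.255) -> DMZ-FW
More-specific entries that do NOT match:
  147.44.109.64/28 (147.44.109.64 - 147.44.109.79) does not contain 147.44.109.195
  147.44.109.224/27 (147.44.109.224 - 147.44.109.255) does not contain 147.44.109.195
  147.44.109.128/26 (147.44.109.128 - 147.44.109.191) does not contain 147.44.109.195
  151.44.109.0/24 (151.44.109.0 - 151.44.109.255) does not contain 147.44.109.195
  147.12.96.0/19 (147.12.96.0 - 147.12.127.255) does not contain 147.44.109.195
  147.44.224.0/19 (147.44.224.0 - 147.44.255.255) does not contain 147.44.109.195
Longest matching prefix is /16 -> next hop DMZ-FW.

DMZ-FW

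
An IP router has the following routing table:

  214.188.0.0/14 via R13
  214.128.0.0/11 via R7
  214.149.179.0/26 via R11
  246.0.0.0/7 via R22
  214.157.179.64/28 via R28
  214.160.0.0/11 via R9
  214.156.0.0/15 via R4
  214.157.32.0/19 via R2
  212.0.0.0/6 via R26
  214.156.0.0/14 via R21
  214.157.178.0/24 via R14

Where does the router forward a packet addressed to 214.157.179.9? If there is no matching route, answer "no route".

Routes whose prefix contains 214.157.179.9:
  212.0.0.0/6 (212.0.0.0 - 215.255.255.255) -> R26
  214.128.0.0/11 (214.128.0.0 - 214.159.255.255) -> R7
  214.156.0.0/14 (214.156.0.0 - 214.159.255.255) -> R21
  214.156.0.0/15 (214.156.0.0 - 214.157.255.255) -> R4
More-specific entries that do NOT match:
  214.157.179.64/28 (214.157.179.64 - 214.157.179.79) does not contain 214.157.179.9
  214.149.179.0/26 (214.149.179.0 - 214.149.179.63) does not contain 214.157.179.9
  214.157.178.0/24 (214.157.178.0 - 214.157.178.255) does not contain 214.157.179.9
  214.157.32.0/19 (214.157.32.0 - 214.157.63.255) does not contain 214.157.179.9
Longest matching prefix is /15 -> next hop R4.

R4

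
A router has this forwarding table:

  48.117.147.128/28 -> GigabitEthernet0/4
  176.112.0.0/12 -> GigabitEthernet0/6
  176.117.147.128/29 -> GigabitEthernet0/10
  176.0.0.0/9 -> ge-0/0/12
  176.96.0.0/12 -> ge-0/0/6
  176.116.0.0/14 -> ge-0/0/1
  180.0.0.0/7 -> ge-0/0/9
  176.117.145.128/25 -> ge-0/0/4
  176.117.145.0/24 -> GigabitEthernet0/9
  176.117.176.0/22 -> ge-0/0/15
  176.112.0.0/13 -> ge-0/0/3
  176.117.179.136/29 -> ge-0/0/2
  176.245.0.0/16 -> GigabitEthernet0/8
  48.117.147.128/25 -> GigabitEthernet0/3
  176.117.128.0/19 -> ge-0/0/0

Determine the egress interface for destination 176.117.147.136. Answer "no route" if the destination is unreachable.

ge-0/0/0

Routes whose prefix contains 176.117.147.136:
  176.0.0.0/9 (176.0.0.0 - 176.127.255.255) -> ge-0/0/12
  176.112.0.0/12 (176.112.0.0 - 176.127.255.255) -> GigabitEthernet0/6
  176.112.0.0/13 (176.112.0.0 - 176.119.255.255) -> ge-0/0/3
  176.116.0.0/14 (176.116.0.0 - 176.119.255.255) -> ge-0/0/1
  176.117.128.0/19 (176.117.128.0 - 176.117.159.255) -> ge-0/0/0
More-specific entries that do NOT match:
  176.117.147.128/29 (176.117.147.128 - 176.117.147.135) does not contain 176.117.147.136
  176.117.179.136/29 (176.117.179.136 - 176.117.179.143) does not contain 176.117.147.136
  48.117.147.128/28 (48.117.147.128 - 48.117.147.143) does not contain 176.117.147.136
  176.117.145.128/25 (176.117.145.128 - 176.117.145.255) does not contain 176.117.147.136
  48.117.147.128/25 (48.117.147.128 - 48.117.147.255) does not contain 176.117.147.136
  176.117.145.0/24 (176.117.145.0 - 176.117.145.255) does not contain 176.117.147.136
  176.117.176.0/22 (176.117.176.0 - 176.117.179.255) does not contain 176.117.147.136
Longest matching prefix is /19 -> interface ge-0/0/0.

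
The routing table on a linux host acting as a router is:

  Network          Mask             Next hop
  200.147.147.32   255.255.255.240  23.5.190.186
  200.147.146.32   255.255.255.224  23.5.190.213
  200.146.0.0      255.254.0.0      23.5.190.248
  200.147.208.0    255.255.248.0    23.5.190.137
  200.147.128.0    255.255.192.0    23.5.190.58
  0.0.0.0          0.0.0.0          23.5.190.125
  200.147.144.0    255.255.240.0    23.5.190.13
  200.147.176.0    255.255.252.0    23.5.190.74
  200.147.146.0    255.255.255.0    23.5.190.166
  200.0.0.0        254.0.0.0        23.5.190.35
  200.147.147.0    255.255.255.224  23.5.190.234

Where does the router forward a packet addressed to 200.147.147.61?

23.5.190.13

Routes whose prefix contains 200.147.147.61:
  0.0.0.0/0 (default, matches everything) -> 23.5.190.125
  200.0.0.0/7 (200.0.0.0 - 201.255.255.255) -> 23.5.190.35
  200.146.0.0/15 (200.146.0.0 - 200.147.255.255) -> 23.5.190.248
  200.147.128.0/18 (200.147.128.0 - 200.147.191.255) -> 23.5.190.58
  200.147.144.0/20 (200.147.144.0 - 200.147.159.255) -> 23.5.190.13
More-specific entries that do NOT match:
  200.147.147.32/28 (200.147.147.32 - 200.147.147.47) does not contain 200.147.147.61
  200.147.146.32/27 (200.147.146.32 - 200.147.146.63) does not contain 200.147.147.61
  200.147.147.0/27 (200.147.147.0 - 200.147.147.31) does not contain 200.147.147.61
  200.147.146.0/24 (200.147.146.0 - 200.147.146.255) does not contain 200.147.147.61
  200.147.176.0/22 (200.147.176.0 - 200.147.179.255) does not contain 200.147.147.61
  200.147.208.0/21 (200.147.208.0 - 200.147.215.255) does not contain 200.147.147.61
Longest matching prefix is /20 -> next hop 23.5.190.13.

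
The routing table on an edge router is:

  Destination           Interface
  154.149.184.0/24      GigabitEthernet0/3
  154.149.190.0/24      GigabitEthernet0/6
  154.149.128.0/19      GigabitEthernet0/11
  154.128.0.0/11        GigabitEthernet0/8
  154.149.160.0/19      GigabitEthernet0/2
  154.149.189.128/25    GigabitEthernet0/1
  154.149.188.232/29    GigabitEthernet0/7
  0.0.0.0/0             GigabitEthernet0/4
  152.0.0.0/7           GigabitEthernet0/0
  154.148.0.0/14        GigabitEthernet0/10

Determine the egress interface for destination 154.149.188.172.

Routes whose prefix contains 154.149.188.172:
  0.0.0.0/0 (default, matches everything) -> GigabitEthernet0/4
  154.128.0.0/11 (154.128.0.0 - 154.159.255.255) -> GigabitEthernet0/8
  154.148.0.0/14 (154.148.0.0 - 154.151.255.255) -> GigabitEthernet0/10
  154.149.160.0/19 (154.149.160.0 - 154.149.191.255) -> GigabitEthernet0/2
More-specific entries that do NOT match:
  154.149.188.232/29 (154.149.188.232 - 154.149.188.239) does not contain 154.149.188.172
  154.149.189.128/25 (154.149.189.128 - 154.149.189.255) does not contain 154.149.188.172
  154.149.184.0/24 (154.149.184.0 - 154.149.184.255) does not contain 154.149.188.172
  154.149.190.0/24 (154.149.190.0 - 154.149.190.255) does not contain 154.149.188.172
Longest matching prefix is /19 -> interface GigabitEthernet0/2.

GigabitEthernet0/2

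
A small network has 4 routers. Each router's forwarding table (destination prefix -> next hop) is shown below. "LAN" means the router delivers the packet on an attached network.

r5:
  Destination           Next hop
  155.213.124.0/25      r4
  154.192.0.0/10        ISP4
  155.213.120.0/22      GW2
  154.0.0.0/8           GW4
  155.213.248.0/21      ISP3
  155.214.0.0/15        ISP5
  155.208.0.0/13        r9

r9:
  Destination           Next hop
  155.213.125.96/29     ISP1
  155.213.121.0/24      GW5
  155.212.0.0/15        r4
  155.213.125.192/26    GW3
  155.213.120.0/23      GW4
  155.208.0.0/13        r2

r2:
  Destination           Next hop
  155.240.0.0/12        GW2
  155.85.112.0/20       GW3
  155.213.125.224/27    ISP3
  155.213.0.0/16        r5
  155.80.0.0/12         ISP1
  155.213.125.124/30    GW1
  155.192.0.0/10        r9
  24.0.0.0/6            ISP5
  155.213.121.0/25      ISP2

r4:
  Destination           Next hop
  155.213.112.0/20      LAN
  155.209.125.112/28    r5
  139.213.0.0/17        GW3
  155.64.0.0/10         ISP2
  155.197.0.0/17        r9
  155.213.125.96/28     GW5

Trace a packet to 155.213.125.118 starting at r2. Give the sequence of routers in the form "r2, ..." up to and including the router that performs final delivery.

r2, r5, r9, r4

At r2: longest match for 155.213.125.118 is 155.213.0.0/16 -> r5
At r5: longest match for 155.213.125.118 is 155.208.0.0/13 -> r9
At r9: longest match for 155.213.125.118 is 155.212.0.0/15 -> r4
At r4: longest match for 155.213.125.118 is 155.213.112.0/20 -> LAN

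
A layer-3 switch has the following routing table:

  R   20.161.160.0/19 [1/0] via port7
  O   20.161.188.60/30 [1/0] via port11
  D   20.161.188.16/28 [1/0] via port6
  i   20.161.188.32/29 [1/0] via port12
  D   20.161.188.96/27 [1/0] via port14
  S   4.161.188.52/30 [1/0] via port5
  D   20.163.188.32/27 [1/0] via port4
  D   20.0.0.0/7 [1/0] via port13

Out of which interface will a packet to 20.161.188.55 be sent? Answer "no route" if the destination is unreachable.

port7

Routes whose prefix contains 20.161.188.55:
  20.0.0.0/7 (20.0.0.0 - 21.255.255.255) -> port13
  20.161.160.0/19 (20.161.160.0 - 20.161.191.255) -> port7
More-specific entries that do NOT match:
  20.161.188.60/30 (20.161.188.60 - 20.161.188.63) does not contain 20.161.188.55
  4.161.188.52/30 (4.161.188.52 - 4.161.188.55) does not contain 20.161.188.55
  20.161.188.32/29 (20.161.188.32 - 20.161.188.39) does not contain 20.161.188.55
  20.161.188.16/28 (20.161.188.16 - 20.161.188.31) does not contain 20.161.188.55
  20.161.188.96/27 (20.161.188.96 - 20.161.188.127) does not contain 20.161.188.55
  20.163.188.32/27 (20.163.188.32 - 20.163.188.63) does not contain 20.161.188.55
Longest matching prefix is /19 -> interface port7.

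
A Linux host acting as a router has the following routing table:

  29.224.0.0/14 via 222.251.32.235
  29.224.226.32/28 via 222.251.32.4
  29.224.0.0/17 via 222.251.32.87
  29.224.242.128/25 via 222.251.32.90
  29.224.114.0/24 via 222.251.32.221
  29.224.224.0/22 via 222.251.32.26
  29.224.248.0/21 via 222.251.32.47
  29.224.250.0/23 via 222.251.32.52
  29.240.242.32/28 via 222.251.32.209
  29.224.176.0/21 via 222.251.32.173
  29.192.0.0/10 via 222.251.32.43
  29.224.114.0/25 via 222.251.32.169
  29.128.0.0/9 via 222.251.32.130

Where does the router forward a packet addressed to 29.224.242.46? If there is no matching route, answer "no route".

Routes whose prefix contains 29.224.242.46:
  29.128.0.0/9 (29.128.0.0 - 29.255.255.255) -> 222.251.32.130
  29.192.0.0/10 (29.192.0.0 - 29.255.255.255) -> 222.251.32.43
  29.224.0.0/14 (29.224.0.0 - 29.227.255.255) -> 222.251.32.235
More-specific entries that do NOT match:
  29.224.226.32/28 (29.224.226.32 - 29.224.226.47) does not contain 29.224.242.46
  29.240.242.32/28 (29.240.242.32 - 29.240.242.47) does not contain 29.224.242.46
  29.224.242.128/25 (29.224.242.128 - 29.224.242.255) does not contain 29.224.242.46
  29.224.114.0/25 (29.224.114.0 - 29.224.114.127) does not contain 29.224.242.46
  29.224.114.0/24 (29.224.114.0 - 29.224.114.255) does not contain 29.224.242.46
  29.224.250.0/23 (29.224.250.0 - 29.224.251.255) does not contain 29.224.242.46
  29.224.224.0/22 (29.224.224.0 - 29.224.227.255) does not contain 29.224.242.46
  29.224.248.0/21 (29.224.248.0 - 29.224.255.255) does not contain 29.224.242.46
  29.224.176.0/21 (29.224.176.0 - 29.224.183.255) does not contain 29.224.242.46
  29.224.0.0/17 (29.224.0.0 - 29.224.127.255) does not contain 29.224.242.46
Longest matching prefix is /14 -> next hop 222.251.32.235.

222.251.32.235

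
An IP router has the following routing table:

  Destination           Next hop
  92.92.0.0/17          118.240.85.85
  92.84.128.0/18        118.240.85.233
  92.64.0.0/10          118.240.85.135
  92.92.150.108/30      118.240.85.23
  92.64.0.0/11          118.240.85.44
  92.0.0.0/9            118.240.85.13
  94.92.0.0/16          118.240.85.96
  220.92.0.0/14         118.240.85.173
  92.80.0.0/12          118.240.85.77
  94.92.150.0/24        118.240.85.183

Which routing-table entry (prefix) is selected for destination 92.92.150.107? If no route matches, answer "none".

92.80.0.0/12

Entries matching 92.92.150.107:
  92.0.0.0/9 (92.0.0.0 - 92.127.255.255)
  92.64.0.0/10 (92.64.0.0 - 92.127.255.255)
  92.64.0.0/11 (92.64.0.0 - 92.95.255.255)
  92.80.0.0/12 (92.80.0.0 - 92.95.255.255)
Most specific is 92.80.0.0/12.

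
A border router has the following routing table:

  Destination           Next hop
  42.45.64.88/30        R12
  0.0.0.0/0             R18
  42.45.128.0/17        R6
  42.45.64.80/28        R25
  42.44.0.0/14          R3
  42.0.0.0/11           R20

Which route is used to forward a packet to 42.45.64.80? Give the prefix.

Entries matching 42.45.64.80:
  0.0.0.0/0 (default, matches everything)
  42.44.0.0/14 (42.44.0.0 - 42.47.255.255)
  42.45.64.80/28 (42.45.64.80 - 42.45.64.95)
Most specific is 42.45.64.80/28.

42.45.64.80/28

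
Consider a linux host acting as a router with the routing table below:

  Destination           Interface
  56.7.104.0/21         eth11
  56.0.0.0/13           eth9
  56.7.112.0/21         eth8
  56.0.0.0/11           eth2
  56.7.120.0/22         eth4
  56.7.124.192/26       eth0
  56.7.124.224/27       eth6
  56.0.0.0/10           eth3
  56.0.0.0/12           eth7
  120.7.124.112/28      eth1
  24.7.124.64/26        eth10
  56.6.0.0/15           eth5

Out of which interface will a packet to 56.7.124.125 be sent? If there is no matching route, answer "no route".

Routes whose prefix contains 56.7.124.125:
  56.0.0.0/10 (56.0.0.0 - 56.63.255.255) -> eth3
  56.0.0.0/11 (56.0.0.0 - 56.31.255.255) -> eth2
  56.0.0.0/12 (56.0.0.0 - 56.15.255.255) -> eth7
  56.0.0.0/13 (56.0.0.0 - 56.7.255.255) -> eth9
  56.6.0.0/15 (56.6.0.0 - 56.7.255.255) -> eth5
More-specific entries that do NOT match:
  120.7.124.112/28 (120.7.124.112 - 120.7.124.127) does not contain 56.7.124.125
  56.7.124.224/27 (56.7.124.224 - 56.7.124.255) does not contain 56.7.124.125
  56.7.124.192/26 (56.7.124.192 - 56.7.124.255) does not contain 56.7.124.125
  24.7.124.64/26 (24.7.124.64 - 24.7.124.127) does not contain 56.7.124.125
  56.7.120.0/22 (56.7.120.0 - 56.7.123.255) does not contain 56.7.124.125
  56.7.104.0/21 (56.7.104.0 - 56.7.111.255) does not contain 56.7.124.125
  56.7.112.0/21 (56.7.112.0 - 56.7.119.255) does not contain 56.7.124.125
Longest matching prefix is /15 -> interface eth5.

eth5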